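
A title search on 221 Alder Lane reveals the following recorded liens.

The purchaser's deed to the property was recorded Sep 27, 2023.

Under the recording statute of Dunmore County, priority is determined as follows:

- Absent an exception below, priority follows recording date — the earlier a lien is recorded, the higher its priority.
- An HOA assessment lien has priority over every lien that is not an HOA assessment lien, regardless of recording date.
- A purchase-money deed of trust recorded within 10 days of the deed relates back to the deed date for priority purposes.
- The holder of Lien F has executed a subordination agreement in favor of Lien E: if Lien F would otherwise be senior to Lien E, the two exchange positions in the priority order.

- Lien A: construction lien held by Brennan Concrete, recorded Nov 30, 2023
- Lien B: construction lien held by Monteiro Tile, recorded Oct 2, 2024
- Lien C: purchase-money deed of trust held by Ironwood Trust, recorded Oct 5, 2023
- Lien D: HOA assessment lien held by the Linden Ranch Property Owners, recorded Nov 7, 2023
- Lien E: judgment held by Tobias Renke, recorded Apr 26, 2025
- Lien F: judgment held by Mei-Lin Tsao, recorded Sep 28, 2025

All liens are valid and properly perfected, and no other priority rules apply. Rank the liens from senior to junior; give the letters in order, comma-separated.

D, C, A, B, E, F

Effective dates after the stated exceptions: C's effective date is the deed date, Sep 27, 2023.
D is an HOA assessment lien and takes priority over every other lien.
Among the remaining liens, by effective date: C (Sep 27, 2023), A (Nov 30, 2023), B (Oct 2, 2024), E (Apr 26, 2025), F (Sep 28, 2025).
F is already junior to E, so the subordination agreement changes nothing.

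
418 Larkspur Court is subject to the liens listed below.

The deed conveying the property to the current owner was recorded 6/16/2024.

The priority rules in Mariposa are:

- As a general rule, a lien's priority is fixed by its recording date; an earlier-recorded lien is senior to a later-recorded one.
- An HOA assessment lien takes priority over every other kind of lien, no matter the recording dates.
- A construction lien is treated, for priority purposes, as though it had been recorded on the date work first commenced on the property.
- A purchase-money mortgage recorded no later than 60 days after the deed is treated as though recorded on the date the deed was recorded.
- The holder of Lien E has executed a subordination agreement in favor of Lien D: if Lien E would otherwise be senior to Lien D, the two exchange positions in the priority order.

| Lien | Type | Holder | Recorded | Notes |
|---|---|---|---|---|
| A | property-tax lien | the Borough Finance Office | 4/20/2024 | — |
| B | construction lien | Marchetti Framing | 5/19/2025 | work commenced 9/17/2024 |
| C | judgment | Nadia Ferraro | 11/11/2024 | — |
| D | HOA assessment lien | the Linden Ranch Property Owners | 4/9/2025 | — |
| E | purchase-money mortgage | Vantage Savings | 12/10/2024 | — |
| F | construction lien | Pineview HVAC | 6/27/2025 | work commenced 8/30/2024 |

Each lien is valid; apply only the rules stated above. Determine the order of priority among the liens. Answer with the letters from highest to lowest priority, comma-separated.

D, A, F, B, C, E

Effective dates after the stated exceptions: B relates back to 9/17/2024 (work commenced); E was recorded 177 days after the deed, outside the 60-day window, so it keeps its recording date; F's effective date is 8/30/2024, when work began.
D is an HOA assessment lien, so it outranks all other liens regardless of date.
The other liens, earliest effective date first: A (4/20/2024), F (8/30/2024), B (9/17/2024), C (11/11/2024), E (12/10/2024).
E already ranks below D; the subordination has no effect.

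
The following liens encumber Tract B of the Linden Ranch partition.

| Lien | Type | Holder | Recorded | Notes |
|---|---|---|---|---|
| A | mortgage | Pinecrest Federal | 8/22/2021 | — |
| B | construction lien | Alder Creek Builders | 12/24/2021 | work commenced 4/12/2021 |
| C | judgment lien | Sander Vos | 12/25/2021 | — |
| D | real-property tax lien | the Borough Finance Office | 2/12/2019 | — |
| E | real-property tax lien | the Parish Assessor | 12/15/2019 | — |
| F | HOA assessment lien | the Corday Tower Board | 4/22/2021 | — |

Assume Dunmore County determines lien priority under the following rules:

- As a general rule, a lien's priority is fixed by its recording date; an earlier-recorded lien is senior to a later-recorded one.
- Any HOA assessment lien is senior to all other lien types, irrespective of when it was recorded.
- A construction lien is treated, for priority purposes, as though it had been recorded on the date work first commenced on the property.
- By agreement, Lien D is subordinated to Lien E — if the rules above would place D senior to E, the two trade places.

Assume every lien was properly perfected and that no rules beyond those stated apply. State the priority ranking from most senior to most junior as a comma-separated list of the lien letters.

F, E, D, B, A, C

Adjusting effective dates: B's effective date is 4/12/2021, when work began.
F is an HOA assessment lien, so it outranks all other liens regardless of date.
Ordering the rest by effective date: D (2/12/2019), E (12/15/2019), B (4/12/2021), A (8/22/2021), C (12/25/2021).
D is senior to E before the subordination, so the two trade places.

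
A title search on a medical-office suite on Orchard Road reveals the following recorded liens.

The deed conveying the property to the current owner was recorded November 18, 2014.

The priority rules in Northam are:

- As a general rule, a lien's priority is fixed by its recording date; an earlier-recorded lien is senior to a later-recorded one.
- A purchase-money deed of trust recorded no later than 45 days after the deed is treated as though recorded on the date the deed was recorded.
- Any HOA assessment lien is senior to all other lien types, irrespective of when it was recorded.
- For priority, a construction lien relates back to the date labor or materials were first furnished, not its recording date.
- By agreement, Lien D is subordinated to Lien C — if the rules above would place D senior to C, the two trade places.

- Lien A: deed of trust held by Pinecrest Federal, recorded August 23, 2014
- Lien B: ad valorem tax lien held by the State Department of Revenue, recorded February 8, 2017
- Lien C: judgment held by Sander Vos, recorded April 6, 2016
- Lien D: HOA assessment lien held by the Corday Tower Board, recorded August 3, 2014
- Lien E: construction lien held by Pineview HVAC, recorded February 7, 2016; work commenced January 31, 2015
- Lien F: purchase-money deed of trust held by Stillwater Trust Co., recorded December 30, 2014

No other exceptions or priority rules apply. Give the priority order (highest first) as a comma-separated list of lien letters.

C, A, F, E, D, B

Adjusting effective dates: E relates back to January 31, 2015 (work commenced); F relates back to the deed date November 18, 2014.
D, as an HOA assessment lien, has superpriority and ranks first.
Among the remaining liens, by effective date: A (August 23, 2014), F (November 18, 2014), E (January 31, 2015), C (April 6, 2016), B (February 8, 2017).
D is senior to C before the subordination, so the two trade places.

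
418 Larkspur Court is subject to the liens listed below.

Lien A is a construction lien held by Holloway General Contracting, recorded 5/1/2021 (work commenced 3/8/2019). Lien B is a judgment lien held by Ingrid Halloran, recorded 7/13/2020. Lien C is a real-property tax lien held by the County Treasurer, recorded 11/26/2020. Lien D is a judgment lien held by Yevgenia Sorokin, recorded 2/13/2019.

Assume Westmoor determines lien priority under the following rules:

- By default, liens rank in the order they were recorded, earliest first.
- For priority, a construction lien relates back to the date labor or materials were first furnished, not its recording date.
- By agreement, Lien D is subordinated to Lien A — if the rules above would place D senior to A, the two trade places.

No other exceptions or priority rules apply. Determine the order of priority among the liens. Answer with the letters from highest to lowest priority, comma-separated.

A, D, B, C

Effective dates after the stated exceptions: A is treated as recorded 3/8/2019, the work-commencement date.
By effective date, earliest first: D (2/13/2019), A (3/8/2019), B (7/13/2020), C (11/26/2020).
The subordination applies — D was senior to A — so D and A swap.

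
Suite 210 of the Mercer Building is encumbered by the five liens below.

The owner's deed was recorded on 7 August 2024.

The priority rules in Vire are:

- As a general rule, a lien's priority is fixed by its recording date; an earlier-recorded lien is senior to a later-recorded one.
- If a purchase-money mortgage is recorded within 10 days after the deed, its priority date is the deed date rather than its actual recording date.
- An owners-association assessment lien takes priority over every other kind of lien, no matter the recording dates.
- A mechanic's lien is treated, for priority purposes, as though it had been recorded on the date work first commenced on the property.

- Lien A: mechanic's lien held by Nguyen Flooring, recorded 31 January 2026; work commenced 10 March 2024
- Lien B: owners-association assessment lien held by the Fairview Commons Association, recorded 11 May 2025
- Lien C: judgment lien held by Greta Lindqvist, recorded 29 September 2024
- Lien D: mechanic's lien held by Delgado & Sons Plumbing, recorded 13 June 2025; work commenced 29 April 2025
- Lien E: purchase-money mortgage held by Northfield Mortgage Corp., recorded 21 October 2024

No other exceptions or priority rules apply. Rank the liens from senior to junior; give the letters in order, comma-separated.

Effective dates: A is treated as recorded 10 March 2024, the work-commencement date; D relates back to 29 April 2025 (work commenced); E missed the 10-day window (75 days after the deed), so its recording date stands.
As an owners-association assessment lien, B is senior to every other lien.
Ordering the rest by effective date: A (10 March 2024), C (29 September 2024), E (21 October 2024), D (29 April 2025).

B, A, C, E, D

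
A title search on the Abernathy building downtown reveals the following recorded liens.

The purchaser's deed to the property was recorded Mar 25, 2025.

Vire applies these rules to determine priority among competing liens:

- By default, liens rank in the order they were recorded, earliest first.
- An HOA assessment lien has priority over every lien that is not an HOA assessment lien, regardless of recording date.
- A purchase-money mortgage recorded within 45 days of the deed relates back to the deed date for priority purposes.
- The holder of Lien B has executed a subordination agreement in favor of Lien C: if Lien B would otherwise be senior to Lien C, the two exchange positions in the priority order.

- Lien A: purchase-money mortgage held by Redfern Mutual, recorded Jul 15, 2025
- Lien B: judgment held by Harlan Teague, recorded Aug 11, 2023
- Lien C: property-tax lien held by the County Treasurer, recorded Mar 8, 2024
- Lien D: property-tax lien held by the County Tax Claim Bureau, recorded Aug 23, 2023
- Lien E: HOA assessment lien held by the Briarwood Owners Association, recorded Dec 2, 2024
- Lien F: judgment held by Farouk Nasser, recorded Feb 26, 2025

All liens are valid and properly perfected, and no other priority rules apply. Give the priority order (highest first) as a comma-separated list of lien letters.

Effective dates: A missed the 45-day window (112 days after the deed), so its recording date stands.
E is an HOA assessment lien and takes priority over every other lien.
The other liens, earliest effective date first: B (Aug 11, 2023), D (Aug 23, 2023), C (Mar 8, 2024), F (Feb 26, 2025), A (Jul 15, 2025).
B would otherwise be senior to C, so under the subordination agreement B and C exchange positions.

E, C, D, B, F, A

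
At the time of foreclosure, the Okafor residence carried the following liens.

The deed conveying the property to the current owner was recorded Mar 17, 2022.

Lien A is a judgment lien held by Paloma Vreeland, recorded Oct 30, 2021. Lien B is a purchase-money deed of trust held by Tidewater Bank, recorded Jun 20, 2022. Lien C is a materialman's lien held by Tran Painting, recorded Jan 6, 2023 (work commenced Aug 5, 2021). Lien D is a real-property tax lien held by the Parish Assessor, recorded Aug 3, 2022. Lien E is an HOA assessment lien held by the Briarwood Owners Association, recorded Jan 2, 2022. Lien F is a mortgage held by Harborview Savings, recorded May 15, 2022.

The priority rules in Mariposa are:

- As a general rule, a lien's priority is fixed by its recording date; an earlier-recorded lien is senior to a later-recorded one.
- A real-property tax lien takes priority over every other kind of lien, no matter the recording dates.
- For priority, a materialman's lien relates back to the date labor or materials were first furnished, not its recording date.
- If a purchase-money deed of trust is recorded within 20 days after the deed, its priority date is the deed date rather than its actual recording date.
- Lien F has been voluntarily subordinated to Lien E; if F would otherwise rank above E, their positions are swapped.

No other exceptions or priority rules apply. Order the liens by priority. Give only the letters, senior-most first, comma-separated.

Effective dates after the stated exceptions: B was recorded 95 days after the deed, outside the 20-day window, so it keeps its recording date; C relates back to Aug 5, 2021 (work commenced).
D is a real-property tax lien and takes priority over every other lien.
Among the remaining liens, by effective date: C (Aug 5, 2021), A (Oct 30, 2021), E (Jan 2, 2022), F (May 15, 2022), B (Jun 20, 2022).
F already ranks below E; the subordination has no effect.

D, C, A, E, F, B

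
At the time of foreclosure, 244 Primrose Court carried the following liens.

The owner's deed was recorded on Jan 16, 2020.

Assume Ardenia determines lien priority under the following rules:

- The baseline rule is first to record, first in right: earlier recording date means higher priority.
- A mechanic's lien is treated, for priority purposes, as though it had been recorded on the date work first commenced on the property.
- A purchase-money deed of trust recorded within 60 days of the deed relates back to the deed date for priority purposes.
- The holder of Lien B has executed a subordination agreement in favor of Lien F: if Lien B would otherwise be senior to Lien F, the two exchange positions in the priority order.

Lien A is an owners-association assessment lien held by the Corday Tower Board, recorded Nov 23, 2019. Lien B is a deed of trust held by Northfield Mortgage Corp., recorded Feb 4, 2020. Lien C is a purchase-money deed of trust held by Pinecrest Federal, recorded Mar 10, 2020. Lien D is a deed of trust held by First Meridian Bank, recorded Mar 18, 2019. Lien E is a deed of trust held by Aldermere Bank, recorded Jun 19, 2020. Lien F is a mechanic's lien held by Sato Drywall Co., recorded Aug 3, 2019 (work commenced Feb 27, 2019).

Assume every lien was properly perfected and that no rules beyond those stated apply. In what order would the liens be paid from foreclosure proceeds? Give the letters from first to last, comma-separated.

Adjusting effective dates: C's effective date is the deed date, Jan 16, 2020; F is treated as recorded Feb 27, 2019, the work-commencement date.
By effective date: F (Feb 27, 2019), D (Mar 18, 2019), A (Nov 23, 2019), C (Jan 16, 2020), B (Feb 4, 2020), E (Jun 19, 2020).
Since B is not senior to F, the subordination leaves the order unchanged.

F, D, A, C, B, E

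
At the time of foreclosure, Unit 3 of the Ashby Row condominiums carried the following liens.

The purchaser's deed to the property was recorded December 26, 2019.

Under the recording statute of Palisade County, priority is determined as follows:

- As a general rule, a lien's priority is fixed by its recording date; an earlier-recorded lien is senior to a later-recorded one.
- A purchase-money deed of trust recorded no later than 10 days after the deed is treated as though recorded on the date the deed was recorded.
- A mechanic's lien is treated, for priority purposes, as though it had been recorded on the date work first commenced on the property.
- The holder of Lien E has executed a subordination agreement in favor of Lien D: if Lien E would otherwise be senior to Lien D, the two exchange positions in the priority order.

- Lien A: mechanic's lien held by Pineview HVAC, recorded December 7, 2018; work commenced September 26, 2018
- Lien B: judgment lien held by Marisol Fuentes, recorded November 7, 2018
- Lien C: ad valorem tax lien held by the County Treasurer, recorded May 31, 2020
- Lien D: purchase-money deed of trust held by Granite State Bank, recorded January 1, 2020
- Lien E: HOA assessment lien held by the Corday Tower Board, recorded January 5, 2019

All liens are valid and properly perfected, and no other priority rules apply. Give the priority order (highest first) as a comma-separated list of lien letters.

Effective dates: A's effective date is September 26, 2018, when work began; D's effective date is the deed date, December 26, 2019.
By effective date, earliest first: A (September 26, 2018), B (November 7, 2018), E (January 5, 2019), D (December 26, 2019), C (May 31, 2020).
Because E would otherwise rank above D, the subordination swaps them.

A, B, D, E, C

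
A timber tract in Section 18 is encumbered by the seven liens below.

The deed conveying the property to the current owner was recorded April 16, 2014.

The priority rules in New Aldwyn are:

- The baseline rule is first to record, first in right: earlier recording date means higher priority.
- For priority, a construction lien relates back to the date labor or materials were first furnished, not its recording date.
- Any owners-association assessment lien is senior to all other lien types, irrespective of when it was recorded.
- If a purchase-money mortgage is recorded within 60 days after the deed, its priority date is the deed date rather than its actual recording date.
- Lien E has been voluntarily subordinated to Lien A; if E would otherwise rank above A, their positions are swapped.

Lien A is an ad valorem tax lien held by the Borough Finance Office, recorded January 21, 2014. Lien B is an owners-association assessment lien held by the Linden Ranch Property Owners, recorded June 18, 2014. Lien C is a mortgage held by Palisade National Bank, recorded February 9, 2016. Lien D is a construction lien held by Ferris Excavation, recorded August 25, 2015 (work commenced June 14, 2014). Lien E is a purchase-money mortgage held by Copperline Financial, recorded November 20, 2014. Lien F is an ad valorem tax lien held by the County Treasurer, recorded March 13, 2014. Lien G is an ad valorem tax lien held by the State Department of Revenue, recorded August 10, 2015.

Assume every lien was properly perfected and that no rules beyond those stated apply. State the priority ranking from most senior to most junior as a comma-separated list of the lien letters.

B, A, F, D, E, G, C

Effective dates: D relates back to June 14, 2014 (work commenced); E was recorded 218 days after the deed — beyond 60 days — so no relation-back applies.
B is an owners-association assessment lien, so it outranks all other liens regardless of date.
Remaining liens by effective date: A (January 21, 2014), F (March 13, 2014), D (June 14, 2014), E (November 20, 2014), G (August 10, 2015), C (February 9, 2016).
E is already junior to A, so the subordination agreement changes nothing.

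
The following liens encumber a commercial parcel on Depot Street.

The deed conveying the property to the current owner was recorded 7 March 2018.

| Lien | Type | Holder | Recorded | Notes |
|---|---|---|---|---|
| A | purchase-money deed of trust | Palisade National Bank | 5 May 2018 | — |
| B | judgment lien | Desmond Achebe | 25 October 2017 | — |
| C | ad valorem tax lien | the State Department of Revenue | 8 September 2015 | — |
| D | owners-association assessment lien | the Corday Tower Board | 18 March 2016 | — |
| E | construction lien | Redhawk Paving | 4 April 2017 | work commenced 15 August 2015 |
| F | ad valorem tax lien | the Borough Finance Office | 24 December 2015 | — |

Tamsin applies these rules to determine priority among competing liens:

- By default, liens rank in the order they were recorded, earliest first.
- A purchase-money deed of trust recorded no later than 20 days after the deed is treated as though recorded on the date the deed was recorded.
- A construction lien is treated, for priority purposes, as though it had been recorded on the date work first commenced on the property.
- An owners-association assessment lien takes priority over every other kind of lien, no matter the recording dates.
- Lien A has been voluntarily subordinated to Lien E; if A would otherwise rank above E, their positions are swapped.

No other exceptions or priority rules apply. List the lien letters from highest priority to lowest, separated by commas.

D, E, C, F, B, A

Effective dates after the stated exceptions: A was recorded 59 days after the deed, outside the 20-day window, so it keeps its recording date; E is treated as recorded 15 August 2015, the work-commencement date.
As an owners-association assessment lien, D is senior to every other lien.
Ordering the rest by effective date: E (15 August 2015), C (8 September 2015), F (24 December 2015), B (25 October 2017), A (5 May 2018).
A is already junior to E, so the subordination agreement changes nothing.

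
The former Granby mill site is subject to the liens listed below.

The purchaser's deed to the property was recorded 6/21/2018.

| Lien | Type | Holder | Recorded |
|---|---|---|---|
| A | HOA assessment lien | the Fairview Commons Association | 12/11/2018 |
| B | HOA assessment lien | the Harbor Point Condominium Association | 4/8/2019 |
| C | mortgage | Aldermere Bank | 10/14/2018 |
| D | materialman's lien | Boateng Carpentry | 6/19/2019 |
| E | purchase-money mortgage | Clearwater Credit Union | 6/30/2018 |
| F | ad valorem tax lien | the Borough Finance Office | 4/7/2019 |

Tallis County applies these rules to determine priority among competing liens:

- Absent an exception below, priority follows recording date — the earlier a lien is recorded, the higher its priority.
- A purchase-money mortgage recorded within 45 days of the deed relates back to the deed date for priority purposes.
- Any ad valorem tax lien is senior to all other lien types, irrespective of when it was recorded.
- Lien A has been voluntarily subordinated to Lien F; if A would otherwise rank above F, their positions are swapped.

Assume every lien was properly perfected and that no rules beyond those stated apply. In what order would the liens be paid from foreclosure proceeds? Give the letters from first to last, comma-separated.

First, effective dates: E relates back to the deed date 6/21/2018.
F is an ad valorem tax lien, so it outranks all other liens regardless of date.
The other liens, earliest effective date first: E (6/21/2018), C (10/14/2018), A (12/11/2018), B (4/8/2019), D (6/19/2019).
A already ranks below F; the subordination has no effect.

F, E, C, A, B, D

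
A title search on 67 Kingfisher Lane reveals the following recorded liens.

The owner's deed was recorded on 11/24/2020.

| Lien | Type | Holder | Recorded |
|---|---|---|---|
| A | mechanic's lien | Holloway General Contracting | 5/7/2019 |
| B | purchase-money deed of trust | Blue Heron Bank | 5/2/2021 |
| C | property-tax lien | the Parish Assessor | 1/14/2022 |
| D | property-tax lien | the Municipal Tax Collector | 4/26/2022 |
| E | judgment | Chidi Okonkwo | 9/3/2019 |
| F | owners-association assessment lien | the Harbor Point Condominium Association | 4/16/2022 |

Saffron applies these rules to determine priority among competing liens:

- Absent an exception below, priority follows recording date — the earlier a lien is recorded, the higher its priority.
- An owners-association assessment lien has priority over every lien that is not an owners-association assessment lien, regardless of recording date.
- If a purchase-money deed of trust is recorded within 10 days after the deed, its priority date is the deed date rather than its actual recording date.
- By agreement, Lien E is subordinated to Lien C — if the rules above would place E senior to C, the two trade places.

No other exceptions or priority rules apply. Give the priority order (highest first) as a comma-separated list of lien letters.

Adjusting effective dates: B was recorded 159 days after the deed, outside the 10-day window, so it keeps its recording date.
F is an owners-association assessment lien, so it outranks all other liens regardless of date.
Ordering the rest by effective date: A (5/7/2019), E (9/3/2019), B (5/2/2021), C (1/14/2022), D (4/26/2022).
The subordination applies — E was senior to C — so E and C swap.

F, A, C, B, E, D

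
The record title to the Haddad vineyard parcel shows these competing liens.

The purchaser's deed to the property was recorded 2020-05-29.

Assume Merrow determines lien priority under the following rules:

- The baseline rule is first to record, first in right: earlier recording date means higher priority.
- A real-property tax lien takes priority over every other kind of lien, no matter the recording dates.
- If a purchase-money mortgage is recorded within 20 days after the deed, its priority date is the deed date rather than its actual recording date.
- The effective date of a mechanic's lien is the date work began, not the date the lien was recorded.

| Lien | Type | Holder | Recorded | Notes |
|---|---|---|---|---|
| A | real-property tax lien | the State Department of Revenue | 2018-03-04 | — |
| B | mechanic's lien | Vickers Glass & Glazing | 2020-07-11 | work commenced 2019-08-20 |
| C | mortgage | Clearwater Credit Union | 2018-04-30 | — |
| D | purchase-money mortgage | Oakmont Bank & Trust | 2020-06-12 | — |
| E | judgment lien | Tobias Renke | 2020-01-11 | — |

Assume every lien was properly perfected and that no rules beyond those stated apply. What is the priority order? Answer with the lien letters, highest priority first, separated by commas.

Effective dates: B relates back to 2019-08-20 (work commenced); D was recorded within the 20-day window, so its effective date is the deed date 2020-05-29.
A, as a real-property tax lien, has superpriority and ranks first.
The other liens, earliest effective date first: C (2018-04-30), B (2019-08-20), E (2020-01-11), D (2020-05-29).

A, C, B, E, D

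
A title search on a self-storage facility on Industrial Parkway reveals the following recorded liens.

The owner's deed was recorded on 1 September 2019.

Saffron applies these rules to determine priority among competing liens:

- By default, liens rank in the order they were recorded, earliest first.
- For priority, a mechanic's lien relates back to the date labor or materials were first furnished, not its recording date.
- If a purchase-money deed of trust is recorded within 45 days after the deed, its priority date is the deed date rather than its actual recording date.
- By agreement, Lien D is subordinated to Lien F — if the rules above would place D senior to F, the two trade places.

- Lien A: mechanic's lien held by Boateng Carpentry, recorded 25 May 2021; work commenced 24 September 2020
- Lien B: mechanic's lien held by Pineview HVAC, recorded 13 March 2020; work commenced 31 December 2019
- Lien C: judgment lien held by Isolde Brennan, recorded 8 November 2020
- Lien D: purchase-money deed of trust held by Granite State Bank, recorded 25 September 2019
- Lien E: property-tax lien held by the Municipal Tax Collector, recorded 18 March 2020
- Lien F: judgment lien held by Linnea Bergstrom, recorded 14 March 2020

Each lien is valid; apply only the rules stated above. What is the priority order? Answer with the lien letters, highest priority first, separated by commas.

Effective dates after the stated exceptions: A relates back to 24 September 2020 (work commenced); B is treated as recorded 31 December 2019, the work-commencement date; D's effective date is the deed date, 1 September 2019.
Sorted by effective date: D (1 September 2019), B (31 December 2019), F (14 March 2020), E (18 March 2020), A (24 September 2020), C (8 November 2020).
The subordination applies — D was senior to F — so D and F swap.

F, B, D, E, A, C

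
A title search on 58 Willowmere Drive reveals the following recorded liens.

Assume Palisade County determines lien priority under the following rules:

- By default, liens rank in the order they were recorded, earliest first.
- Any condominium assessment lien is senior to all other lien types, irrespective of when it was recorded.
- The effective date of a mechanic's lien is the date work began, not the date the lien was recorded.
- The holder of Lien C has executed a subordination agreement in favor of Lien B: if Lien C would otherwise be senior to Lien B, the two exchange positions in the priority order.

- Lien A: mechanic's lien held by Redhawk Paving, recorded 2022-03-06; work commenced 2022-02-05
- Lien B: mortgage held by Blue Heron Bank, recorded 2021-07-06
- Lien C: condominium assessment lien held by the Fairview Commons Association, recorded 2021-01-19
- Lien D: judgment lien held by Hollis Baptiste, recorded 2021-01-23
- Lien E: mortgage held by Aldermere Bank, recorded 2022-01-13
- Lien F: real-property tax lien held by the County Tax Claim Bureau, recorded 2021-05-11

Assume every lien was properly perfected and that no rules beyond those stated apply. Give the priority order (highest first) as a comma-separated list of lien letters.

B, D, F, C, E, A

First, effective dates: A is treated as recorded 2022-02-05, the work-commencement date.
C is a condominium assessment lien, so it outranks all other liens regardless of date.
The other liens, earliest effective date first: D (2021-01-23), F (2021-05-11), B (2021-07-06), E (2022-01-13), A (2022-02-05).
C would otherwise be senior to B, so under the subordination agreement C and B exchange positions.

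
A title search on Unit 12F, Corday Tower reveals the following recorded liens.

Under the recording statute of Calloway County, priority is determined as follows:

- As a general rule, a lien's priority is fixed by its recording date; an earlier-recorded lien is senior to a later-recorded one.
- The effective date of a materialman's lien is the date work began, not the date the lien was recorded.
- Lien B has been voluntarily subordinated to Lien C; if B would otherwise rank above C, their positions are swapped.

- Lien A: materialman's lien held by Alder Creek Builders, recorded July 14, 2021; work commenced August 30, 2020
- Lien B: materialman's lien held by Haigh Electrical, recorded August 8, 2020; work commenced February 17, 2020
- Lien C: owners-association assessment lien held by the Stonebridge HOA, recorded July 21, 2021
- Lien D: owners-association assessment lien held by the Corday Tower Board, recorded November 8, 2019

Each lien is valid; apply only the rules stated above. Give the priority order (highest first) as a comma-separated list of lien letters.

D, C, A, B

First, effective dates: A is treated as recorded August 30, 2020, the work-commencement date; B is treated as recorded February 17, 2020, the work-commencement date.
By effective date: D (November 8, 2019), B (February 17, 2020), A (August 30, 2020), C (July 21, 2021).
B is senior to C before the subordination, so the two trade places.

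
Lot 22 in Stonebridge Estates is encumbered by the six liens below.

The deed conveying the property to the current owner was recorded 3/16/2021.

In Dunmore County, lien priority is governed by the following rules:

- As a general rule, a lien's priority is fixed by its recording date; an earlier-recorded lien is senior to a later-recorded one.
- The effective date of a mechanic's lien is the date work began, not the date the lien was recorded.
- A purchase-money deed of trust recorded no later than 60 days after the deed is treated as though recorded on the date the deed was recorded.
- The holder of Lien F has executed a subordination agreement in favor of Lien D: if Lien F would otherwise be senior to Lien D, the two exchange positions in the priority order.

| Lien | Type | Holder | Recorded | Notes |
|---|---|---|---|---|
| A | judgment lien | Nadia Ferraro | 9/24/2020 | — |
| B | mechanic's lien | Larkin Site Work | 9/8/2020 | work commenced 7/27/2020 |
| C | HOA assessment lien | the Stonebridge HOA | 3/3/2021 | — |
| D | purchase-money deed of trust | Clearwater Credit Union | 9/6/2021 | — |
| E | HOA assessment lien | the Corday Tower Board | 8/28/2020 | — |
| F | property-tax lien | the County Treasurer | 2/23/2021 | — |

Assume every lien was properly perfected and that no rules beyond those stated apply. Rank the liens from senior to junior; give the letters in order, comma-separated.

Effective dates: B's effective date is 7/27/2020, when work began; D was recorded 174 days after the deed, outside the 60-day window, so it keeps its recording date.
By effective date, earliest first: B (7/27/2020), E (8/28/2020), A (9/24/2020), F (2/23/2021), C (3/3/2021), D (9/6/2021).
Because F would otherwise rank above D, the subordination swaps them.

B, E, A, D, C, F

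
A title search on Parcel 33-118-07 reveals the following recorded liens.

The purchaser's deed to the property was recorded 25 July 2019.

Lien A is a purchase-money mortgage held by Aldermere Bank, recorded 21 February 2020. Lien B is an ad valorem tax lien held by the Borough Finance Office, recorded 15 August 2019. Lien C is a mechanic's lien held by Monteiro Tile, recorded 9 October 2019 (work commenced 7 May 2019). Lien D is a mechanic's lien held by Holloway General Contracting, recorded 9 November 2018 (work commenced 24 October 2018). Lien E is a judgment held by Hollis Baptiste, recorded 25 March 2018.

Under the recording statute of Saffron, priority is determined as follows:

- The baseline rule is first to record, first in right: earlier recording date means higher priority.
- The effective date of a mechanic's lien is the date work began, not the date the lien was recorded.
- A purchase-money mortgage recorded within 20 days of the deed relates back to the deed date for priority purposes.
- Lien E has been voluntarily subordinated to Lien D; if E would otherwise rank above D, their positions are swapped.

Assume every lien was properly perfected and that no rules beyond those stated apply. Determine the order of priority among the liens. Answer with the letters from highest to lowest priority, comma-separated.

Effective dates: A missed the 20-day window (211 days after the deed), so its recording date stands; C is treated as recorded 7 May 2019, the work-commencement date; D's effective date is 24 October 2018, when work began.
Sorted by effective date: E (25 March 2018), D (24 October 2018), C (7 May 2019), B (15 August 2019), A (21 February 2020).
Because E would otherwise rank above D, the subordination swaps them.

D, E, C, B, A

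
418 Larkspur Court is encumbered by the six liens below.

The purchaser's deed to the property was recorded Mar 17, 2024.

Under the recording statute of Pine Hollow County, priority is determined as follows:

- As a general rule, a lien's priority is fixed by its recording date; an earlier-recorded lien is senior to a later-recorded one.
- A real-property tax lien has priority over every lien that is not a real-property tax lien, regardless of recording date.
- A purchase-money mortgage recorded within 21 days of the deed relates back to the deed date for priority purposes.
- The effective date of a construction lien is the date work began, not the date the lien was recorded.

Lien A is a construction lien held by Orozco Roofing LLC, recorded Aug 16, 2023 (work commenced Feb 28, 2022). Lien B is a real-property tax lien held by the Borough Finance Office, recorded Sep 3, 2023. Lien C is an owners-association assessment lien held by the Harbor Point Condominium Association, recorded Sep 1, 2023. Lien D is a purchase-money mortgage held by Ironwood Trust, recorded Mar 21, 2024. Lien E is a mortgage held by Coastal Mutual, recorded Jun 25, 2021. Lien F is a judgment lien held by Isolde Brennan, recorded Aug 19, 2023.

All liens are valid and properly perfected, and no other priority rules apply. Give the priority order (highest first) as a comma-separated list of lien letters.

B, E, A, F, C, D

Effective dates: A's effective date is Feb 28, 2022, when work began; D's effective date is the deed date, Mar 17, 2024.
As a real-property tax lien, B is senior to every other lien.
The other liens, earliest effective date first: E (Jun 25, 2021), A (Feb 28, 2022), F (Aug 19, 2023), C (Sep 1, 2023), D (Mar 17, 2024).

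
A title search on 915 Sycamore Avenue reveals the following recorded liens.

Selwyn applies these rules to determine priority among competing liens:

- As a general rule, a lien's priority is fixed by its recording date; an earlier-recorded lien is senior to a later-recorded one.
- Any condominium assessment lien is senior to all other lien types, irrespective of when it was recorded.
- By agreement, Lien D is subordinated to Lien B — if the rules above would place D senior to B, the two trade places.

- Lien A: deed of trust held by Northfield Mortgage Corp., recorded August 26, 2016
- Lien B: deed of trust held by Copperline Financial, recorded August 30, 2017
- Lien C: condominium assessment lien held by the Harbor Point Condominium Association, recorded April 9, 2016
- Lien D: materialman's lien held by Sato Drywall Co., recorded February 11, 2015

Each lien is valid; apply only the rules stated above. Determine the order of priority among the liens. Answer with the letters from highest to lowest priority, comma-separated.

C, B, A, D

C is a condominium assessment lien, so it outranks all other liens regardless of date.
Ordering the rest by effective date: D (February 11, 2015), A (August 26, 2016), B (August 30, 2017).
D would otherwise be senior to B, so under the subordination agreement D and B exchange positions.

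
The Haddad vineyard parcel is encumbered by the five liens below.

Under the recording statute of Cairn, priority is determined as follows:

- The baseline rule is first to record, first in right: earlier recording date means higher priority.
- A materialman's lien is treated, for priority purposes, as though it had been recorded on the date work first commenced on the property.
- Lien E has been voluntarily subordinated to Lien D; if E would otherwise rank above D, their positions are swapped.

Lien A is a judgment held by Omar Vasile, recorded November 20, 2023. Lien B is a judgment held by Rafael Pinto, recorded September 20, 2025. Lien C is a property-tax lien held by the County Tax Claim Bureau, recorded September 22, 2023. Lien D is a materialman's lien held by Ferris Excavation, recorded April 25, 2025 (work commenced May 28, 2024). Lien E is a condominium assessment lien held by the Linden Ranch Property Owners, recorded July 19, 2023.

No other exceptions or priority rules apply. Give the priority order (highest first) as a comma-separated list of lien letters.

D, C, A, E, B

Adjusting effective dates: D's effective date is May 28, 2024, when work began.
Ordering by effective date: E (July 19, 2023), C (September 22, 2023), A (November 20, 2023), D (May 28, 2024), B (September 20, 2025).
E is senior to D before the subordination, so the two trade places.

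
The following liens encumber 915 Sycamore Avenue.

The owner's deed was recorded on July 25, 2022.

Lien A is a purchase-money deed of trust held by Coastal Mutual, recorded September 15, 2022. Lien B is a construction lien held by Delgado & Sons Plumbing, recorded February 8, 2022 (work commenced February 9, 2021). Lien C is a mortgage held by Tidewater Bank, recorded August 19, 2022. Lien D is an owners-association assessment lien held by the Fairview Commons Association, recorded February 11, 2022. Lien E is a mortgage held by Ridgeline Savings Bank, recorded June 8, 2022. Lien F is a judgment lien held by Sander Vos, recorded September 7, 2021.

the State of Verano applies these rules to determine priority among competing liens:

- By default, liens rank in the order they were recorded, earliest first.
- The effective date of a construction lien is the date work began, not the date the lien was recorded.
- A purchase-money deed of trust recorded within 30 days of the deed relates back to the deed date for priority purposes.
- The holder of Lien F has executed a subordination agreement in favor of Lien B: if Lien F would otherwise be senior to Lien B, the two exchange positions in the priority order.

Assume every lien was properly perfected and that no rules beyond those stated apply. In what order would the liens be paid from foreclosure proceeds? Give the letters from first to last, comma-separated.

B, F, D, E, C, A

Effective dates after the stated exceptions: A was recorded 52 days after the deed, outside the 30-day window, so it keeps its recording date; B relates back to February 9, 2021 (work commenced).
Ordering by effective date: B (February 9, 2021), F (September 7, 2021), D (February 11, 2022), E (June 8, 2022), C (August 19, 2022), A (September 15, 2022).
F already ranks below B; the subordination has no effect.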